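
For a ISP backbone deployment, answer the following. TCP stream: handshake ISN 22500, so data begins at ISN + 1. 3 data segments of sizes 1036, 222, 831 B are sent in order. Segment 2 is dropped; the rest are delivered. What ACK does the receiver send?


SYN uses sequence number 22500; first data byte = ISN + 1 = 22501.
Segment 1: SEQ = 22501, len = 1036 B, covers [22501, 23536]
Segment 2: SEQ = 23537, len = 222 B, covers [23537, 23758] [LOST]
Segment 3: SEQ = 23759, len = 831 B, covers [23759, 24589]
In-order data received: bytes [22501, 23536] (segments 1..1).
Segment 2 missing -> gap begins at byte 23537; later segments buffered out of order.
Cumulative ACK = next expected in-order byte = 22501 + 1036 = 23537

23537


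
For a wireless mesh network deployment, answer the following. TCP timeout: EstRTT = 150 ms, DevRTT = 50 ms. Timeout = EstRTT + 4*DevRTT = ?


Given: EstRTT = 150 ms, DevRTT = 50 ms
Timeout = EstRTT + 4 * DevRTT
4 * DevRTT = 4 * 50 = 200
Timeout = 150 + 200 = 350 ms

350


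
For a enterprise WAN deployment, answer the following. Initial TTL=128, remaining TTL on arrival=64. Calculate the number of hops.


Given: initial TTL = 128, received TTL = 64
Hops = initial TTL - received TTL
Hops = 128 - 64 = 64

64


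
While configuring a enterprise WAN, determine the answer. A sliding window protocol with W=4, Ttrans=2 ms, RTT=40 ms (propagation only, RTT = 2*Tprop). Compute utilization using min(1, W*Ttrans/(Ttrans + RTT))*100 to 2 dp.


Given: W = 4, Ttrans = 2 ms, RTT = 40 ms (= 2 * Tprop, Tprop = 20 ms)
Cycle time = Ttrans + RTT = 2 + 40 = 42 ms (first packet sent until its ACK returns)
W * Ttrans = 4 * 2 = 8 ms of sending per cycle
W * Ttrans / (Ttrans + RTT) = 8 / 42 = 0.190476
U = min(1, 0.190476) = 0.190476
U% = 19.05%

19.05


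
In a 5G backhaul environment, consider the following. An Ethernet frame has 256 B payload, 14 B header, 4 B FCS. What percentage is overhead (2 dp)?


Given: payload = 256 B, header = 14 B, trailer = 4 B
Overhead bytes = header + trailer = 14 + 4 = 18
Total frame = payload + overhead = 256 + 18 = 274
Overhead % = 18 / 274 * 100 = 6.5693% -> 6.57% (2 dp)

6.57


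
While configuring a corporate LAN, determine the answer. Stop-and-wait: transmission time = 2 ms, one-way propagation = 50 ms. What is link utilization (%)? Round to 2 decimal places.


Given: Ttrans = 2 ms, Tprop = 50 ms
RTT = 2 * Tprop = 2 * 50 = 100 ms
U = Ttrans / (Ttrans + RTT)
U = 2 / (2 + 100)
U = 2 / 102 = 0.019608
U% = 1.96%

1.96


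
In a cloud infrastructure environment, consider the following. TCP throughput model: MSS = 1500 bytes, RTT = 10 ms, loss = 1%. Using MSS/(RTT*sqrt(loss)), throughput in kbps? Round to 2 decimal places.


Given: MSS = 1500 bytes, RTT = 10 ms, loss = 1%
RTT in seconds = 10 / 1000 = 0.01
Loss rate = 1% = 0.01
sqrt(loss) = sqrt(0.01) = 0.1
Throughput (bytes/s) = 1500 / (0.01 * 0.1) = 1500000.0000
Throughput (kbps) = 1500000.0000 * 8 / 1000 = 12000.000000 -> 12000.00 kbps (2 dp)

12000.00


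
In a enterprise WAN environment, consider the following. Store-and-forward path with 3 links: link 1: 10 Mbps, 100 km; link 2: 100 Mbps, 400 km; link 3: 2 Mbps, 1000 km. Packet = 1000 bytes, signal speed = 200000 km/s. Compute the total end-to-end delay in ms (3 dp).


Packet = 1000 bytes = 8000 bits. Store-and-forward: sum (t_trans + t_prop) per link.
Link 1: t_trans = 8000/(10*10^6) s = 0.8000 ms; t_prop = 100/200000 s = 0.5000 ms; subtotal = 1.3000 ms
Link 2: t_trans = 8000/(100*10^6) s = 0.0800 ms; t_prop = 400/200000 s = 2.0000 ms; subtotal = 2.0800 ms
Link 3: t_trans = 8000/(2*10^6) s = 4.0000 ms; t_prop = 1000/200000 s = 5.0000 ms; subtotal = 9.0000 ms
End-to-end = 1.3000 + 2.0800 + 9.0000 = 12.3800 ms -> 12.380 ms (3 dp)

12.380


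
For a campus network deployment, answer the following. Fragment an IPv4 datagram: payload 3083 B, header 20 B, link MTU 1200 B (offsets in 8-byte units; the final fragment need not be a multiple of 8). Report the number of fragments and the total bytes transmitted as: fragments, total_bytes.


Max data per non-final fragment = floor((MTU - header)/8)*8 = floor((1200 - 20)/8)*8 = floor(1180/8)*8 = 1176 B
Final fragment needs no 8-byte alignment: it can carry up to MTU - header = 1180 B
Non-final fragments needed = ceil((payload - 1180) / 1176) = ceil(1903/1176) = ceil(1.6182) = 2
Number of fragments = 2 + 1 = 3
Fragment sizes (data): 2 * 1176 B + 731 B (last, 731 <= 1180 OK)
Total bytes sent = payload + n_frags * header = 3083 + 3*20 = 3083 + 60 = 3143 B

3, 3143


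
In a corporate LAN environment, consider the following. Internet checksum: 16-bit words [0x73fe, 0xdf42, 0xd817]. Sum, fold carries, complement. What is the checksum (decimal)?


Given words: [0x73fe, 0xdf42, 0xd817]
Step 1: Sum all words
Raw sum = 29694 + 57154 + 55319 = 142167
Step 2: Fold carry: (11095 + 2) = 11097
One's complement = ~11097 & 0xFFFF = 54438

54438


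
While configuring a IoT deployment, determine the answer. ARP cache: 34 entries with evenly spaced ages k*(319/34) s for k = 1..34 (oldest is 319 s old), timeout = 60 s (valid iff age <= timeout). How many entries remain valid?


Ages are k * 319/34 s for k = 1..34 (spacing = 9.3824 s).
Entry k is valid iff k * 319/34 <= 60 iff k <= 34 * 60 / 319 = 6.3950
n_valid = floor(6.3950) = 6
(n_stale = 34 - 6 = 28)

6


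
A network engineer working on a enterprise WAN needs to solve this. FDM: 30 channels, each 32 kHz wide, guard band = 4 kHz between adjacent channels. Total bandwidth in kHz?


Given: 30 channels, 32 kHz each, guard = 4 kHz
Channel bandwidth = 30 * 32 = 960 kHz
Guard bands = 29 gaps * 4 kHz = 116 kHz
Total = 960 + 116 = 1076 kHz

1076


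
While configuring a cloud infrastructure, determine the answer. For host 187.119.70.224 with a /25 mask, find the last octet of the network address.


Given: IP = 187.119.70.224, prefix = /25
Subnet mask = 255.255.255.128
Last octet of IP: 224
Last octet of mask: 128
Network last octet = 224 AND 128 = 128

128


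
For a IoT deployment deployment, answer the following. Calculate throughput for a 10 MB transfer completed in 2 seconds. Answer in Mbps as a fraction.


Given: file = 10 MB, time = 2 s
File in Mb = 10 * 8 = 80 Mb
Throughput = 80 / 2 Mbps
Throughput = 40 Mbps

40


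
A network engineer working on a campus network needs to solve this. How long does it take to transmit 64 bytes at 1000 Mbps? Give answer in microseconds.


Given: packet = 64 bytes, bandwidth = 1000 Mbps
Packet in bits = 64 * 8 = 512 bits
Bandwidth = 1000 * 10^6 = 1000000000 bps
Time = 512 / 1000000000 seconds
Time in us = 512 * 10^6 / 1000000000 = 0.512

0.512


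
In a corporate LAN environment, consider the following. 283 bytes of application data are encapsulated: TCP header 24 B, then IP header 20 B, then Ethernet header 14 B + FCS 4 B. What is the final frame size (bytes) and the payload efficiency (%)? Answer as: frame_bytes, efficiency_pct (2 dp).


TCP segment = 283 + 24 = 307 B
IP packet = 307 + 20 = 327 B
Ethernet frame = 327 + 14 + 4 = 345 B
Efficiency = app / frame = 283 / 345 = 0.820290 = 82.0290% -> 82.03% (2 dp)

345, 82.03


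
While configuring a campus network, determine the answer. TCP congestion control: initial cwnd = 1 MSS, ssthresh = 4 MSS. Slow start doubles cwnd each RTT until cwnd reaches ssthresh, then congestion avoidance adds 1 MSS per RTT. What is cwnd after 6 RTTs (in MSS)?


RTT 0: cwnd = 1 MSS (initial)
RTT 1: cwnd = 2 MSS (slow start, doubled)
RTT 2: cwnd = 4 MSS (slow start, doubled)
RTT 3: cwnd = 5 MSS (congestion avoidance, +1)
RTT 4: cwnd = 6 MSS (congestion avoidance, +1)
RTT 5: cwnd = 7 MSS (congestion avoidance, +1)
RTT 6: cwnd = 8 MSS (congestion avoidance, +1)

8


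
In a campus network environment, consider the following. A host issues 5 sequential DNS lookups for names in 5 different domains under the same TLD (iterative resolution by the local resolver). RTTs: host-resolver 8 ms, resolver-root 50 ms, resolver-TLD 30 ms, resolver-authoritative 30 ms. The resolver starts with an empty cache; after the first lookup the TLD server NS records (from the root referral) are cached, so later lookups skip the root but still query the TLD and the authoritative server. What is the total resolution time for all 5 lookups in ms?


Lookup 1 (cold cache): local + root + TLD + auth = 8 + 50 + 30 + 30 = 118 ms
Lookups 2..5 (TLD NS cached -> skip root; new domain -> still ask TLD and auth): local + TLD + auth = 8 + 30 + 30 = 68 ms each
Remaining 4 lookups: 4 * 68 = 272 ms
Total = 118 + 272 = 390 ms

390


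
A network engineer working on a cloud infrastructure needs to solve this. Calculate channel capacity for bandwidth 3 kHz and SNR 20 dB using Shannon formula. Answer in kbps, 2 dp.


Given: B = 3 kHz, SNR = 20 dB
SNR linear = 10^(20/10) = 100
1 + SNR = 101
log2(101) = 6.6582114828
C = 3 * 1000 * 6.6582114828 = 19974.6344 bps
C = 19.974634 kbps -> 19.97 kbps (2 dp)

19.97


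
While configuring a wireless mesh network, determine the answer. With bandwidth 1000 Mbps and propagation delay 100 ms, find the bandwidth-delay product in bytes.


Given: bandwidth = 1000 Mbps, delay = 100 ms
BDP in bits = 1000 * 10^6 * 100 / 1000
BDP in bits = 100000000
BDP in bytes = 100000000 / 8 = 12500000

12500000


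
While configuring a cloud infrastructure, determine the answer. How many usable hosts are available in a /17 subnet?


Given: subnet mask /17
Host bits = 32 - 17 = 15
Total addresses = 2^15 = 32768
Usable hosts = 32768 - 2 (network + broadcast) = 32766

32766


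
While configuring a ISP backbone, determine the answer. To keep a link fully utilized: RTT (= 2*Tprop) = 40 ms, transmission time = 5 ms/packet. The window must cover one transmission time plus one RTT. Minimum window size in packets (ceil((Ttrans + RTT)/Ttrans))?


Given: Ttrans = 5 ms, RTT = 40 ms (= 2 * Tprop, Tprop = 20 ms)
Time until first ACK returns = Ttrans + RTT = 5 + 40 = 45 ms
Need W * Ttrans >= Ttrans + RTT  ->  W >= (Ttrans + RTT) / Ttrans
(Ttrans + RTT) / Ttrans = 45 / 5 = 9
W_min = ceil(9) = 9

9


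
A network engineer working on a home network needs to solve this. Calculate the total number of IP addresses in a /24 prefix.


Given: CIDR prefix /24
Host bits = 32 - 24 = 8
Total addresses = 2^8 = 256

256


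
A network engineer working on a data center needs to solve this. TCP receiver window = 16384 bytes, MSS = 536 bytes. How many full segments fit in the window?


Given: RWND = 16384 bytes, MSS = 536 bytes
Full segments = floor(RWND / MSS)
Full segments = floor(16384 / 536)
Full segments = floor(30.5672) = 30

30


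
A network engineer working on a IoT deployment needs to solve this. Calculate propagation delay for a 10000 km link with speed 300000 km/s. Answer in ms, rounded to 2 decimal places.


Given: distance = 10000 km, speed = 300000 km/s
Delay = distance / speed = 10000 / 300000 seconds
Delay in ms = 10000 * 1000 / 300000
Delay = 33.3333 ms
Rounded to 2 dp = 33.33 ms

33.33


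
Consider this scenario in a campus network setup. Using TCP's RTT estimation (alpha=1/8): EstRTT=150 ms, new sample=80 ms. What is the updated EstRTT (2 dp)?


Given: EstRTT = 150 ms, SampleRTT = 80 ms, alpha = 1/8
New EstRTT = (1 - alpha) * EstRTT + alpha * SampleRTT
(7/8) * 150 = 131.25
(1/8) * 80 = 10
New EstRTT = 131.25 + 10 = 141.25 ms -> 141.25 ms (2 dp)

141.25


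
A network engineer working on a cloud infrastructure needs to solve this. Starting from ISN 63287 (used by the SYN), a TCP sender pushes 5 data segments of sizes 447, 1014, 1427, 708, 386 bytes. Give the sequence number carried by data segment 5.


The SYN occupies sequence number ISN = 63287, so the first data byte is ISN + 1 = 63288.
SEQ of data segment i = (ISN + 1) + sum of payload sizes of segments 1..i-1.
Segment 1: SEQ = 63288, payload = 447 bytes
Segment 2: SEQ = 63735, payload = 1014 bytes
Segment 3: SEQ = 64749, payload = 1427 bytes
Segment 4: SEQ = 66176, payload = 708 bytes
Segment 5: SEQ = 66884, payload = 386 bytes
SEQ of segment 5 = 63288 + 447 + 1014 + 1427 + 708 = 66884

66884


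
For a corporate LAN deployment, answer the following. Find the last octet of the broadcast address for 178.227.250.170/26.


Given: IP = 178.227.250.170, prefix = /26
Host bits = 32 - 26 = 6
Network last octet = 170 AND mask = 128
Host part size = 2^6 - 1 = 63
Broadcast last octet = 128 OR 63 = 191

191


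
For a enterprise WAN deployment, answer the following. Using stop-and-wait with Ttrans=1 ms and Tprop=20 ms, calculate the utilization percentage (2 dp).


Given: Ttrans = 1 ms, Tprop = 20 ms
RTT = 2 * Tprop = 2 * 20 = 40 ms
U = Ttrans / (Ttrans + RTT)
U = 1 / (1 + 40)
U = 1 / 41 = 0.02439
U% = 2.44%

2.44


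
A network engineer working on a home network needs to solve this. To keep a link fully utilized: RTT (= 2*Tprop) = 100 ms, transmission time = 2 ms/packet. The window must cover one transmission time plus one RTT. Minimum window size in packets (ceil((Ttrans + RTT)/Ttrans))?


Given: Ttrans = 2 ms, RTT = 100 ms (= 2 * Tprop, Tprop = 50 ms)
Time until first ACK returns = Ttrans + RTT = 2 + 100 = 102 ms
Need W * Ttrans >= Ttrans + RTT  ->  W >= (Ttrans + RTT) / Ttrans
(Ttrans + RTT) / Ttrans = 102 / 2 = 51
W_min = ceil(51) = 51

51


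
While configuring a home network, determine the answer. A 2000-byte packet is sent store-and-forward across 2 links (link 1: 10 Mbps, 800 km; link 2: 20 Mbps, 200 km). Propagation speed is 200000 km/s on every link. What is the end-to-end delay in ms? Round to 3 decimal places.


Packet = 2000 bytes = 16000 bits. Store-and-forward: sum (t_trans + t_prop) per link.
Link 1: t_trans = 16000/(10*10^6) s = 1.6000 ms; t_prop = 800/200000 s = 4.0000 ms; subtotal = 5.6000 ms
Link 2: t_trans = 16000/(20*10^6) s = 0.8000 ms; t_prop = 200/200000 s = 1.0000 ms; subtotal = 1.8000 ms
End-to-end = 5.6000 + 1.8000 = 7.4000 ms -> 7.400 ms (3 dp)

7.400


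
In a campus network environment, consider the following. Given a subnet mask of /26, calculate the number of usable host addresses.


Given: subnet mask /26
Host bits = 32 - 26 = 6
Total addresses = 2^6 = 64
Usable hosts = 64 - 2 (network + broadcast) = 62

62


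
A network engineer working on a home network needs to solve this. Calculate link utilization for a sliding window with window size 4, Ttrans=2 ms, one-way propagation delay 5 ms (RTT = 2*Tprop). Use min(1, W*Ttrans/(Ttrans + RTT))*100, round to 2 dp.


Given: W = 4, Ttrans = 2 ms, RTT = 10 ms (= 2 * Tprop, Tprop = 5 ms)
Cycle time = Ttrans + RTT = 2 + 10 = 12 ms (first packet sent until its ACK returns)
W * Ttrans = 4 * 2 = 8 ms of sending per cycle
W * Ttrans / (Ttrans + RTT) = 8 / 12 = 0.666667
U = min(1, 0.666667) = 0.666667
U% = 66.67%

66.67


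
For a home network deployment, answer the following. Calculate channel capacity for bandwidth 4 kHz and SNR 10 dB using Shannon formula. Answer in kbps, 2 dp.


Given: B = 4 kHz, SNR = 10 dB
SNR linear = 10^(10/10) = 10
1 + SNR = 11
log2(11) = 3.4594316186
C = 4 * 1000 * 3.4594316186 = 13837.7265 bps
C = 13.837726 kbps -> 13.84 kbps (2 dp)

13.84


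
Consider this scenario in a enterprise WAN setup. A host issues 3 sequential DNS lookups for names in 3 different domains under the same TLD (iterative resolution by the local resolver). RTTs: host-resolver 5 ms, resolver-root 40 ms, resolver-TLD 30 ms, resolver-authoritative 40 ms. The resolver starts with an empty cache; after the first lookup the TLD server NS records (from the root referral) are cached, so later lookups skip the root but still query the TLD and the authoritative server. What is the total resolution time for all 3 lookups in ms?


Lookup 1 (cold cache): local + root + TLD + auth = 5 + 40 + 30 + 40 = 115 ms
Lookups 2..3 (TLD NS cached -> skip root; new domain -> still ask TLD and auth): local + TLD + auth = 5 + 30 + 40 = 75 ms each
Remaining 2 lookups: 2 * 75 = 150 ms
Total = 115 + 150 = 265 ms

265


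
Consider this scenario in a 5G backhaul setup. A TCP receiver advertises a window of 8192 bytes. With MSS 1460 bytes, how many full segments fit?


Given: RWND = 8192 bytes, MSS = 1460 bytes
Full segments = floor(RWND / MSS)
Full segments = floor(8192 / 1460)
Full segments = floor(5.611) = 5

5


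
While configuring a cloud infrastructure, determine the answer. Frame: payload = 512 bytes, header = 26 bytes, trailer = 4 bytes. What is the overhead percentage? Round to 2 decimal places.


Given: payload = 512 B, header = 26 B, trailer = 4 B
Overhead bytes = header + trailer = 26 + 4 = 30
Total frame = payload + overhead = 512 + 30 = 542
Overhead % = 30 / 542 * 100 = 5.5351% -> 5.54% (2 dp)

5.54


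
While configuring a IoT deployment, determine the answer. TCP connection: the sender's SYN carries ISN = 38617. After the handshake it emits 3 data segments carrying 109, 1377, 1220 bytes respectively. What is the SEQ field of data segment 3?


The SYN occupies sequence number ISN = 38617, so the first data byte is ISN + 1 = 38618.
SEQ of data segment i = (ISN + 1) + sum of payload sizes of segments 1..i-1.
Segment 1: SEQ = 38618, payload = 109 bytes
Segment 2: SEQ = 38727, payload = 1377 bytes
Segment 3: SEQ = 40104, payload = 1220 bytes
SEQ of segment 3 = 38618 + 109 + 1377 = 40104

40104


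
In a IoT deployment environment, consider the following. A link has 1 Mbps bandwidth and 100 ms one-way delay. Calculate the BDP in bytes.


Given: bandwidth = 1 Mbps, delay = 100 ms
BDP in bits = 1 * 10^6 * 100 / 1000
BDP in bits = 100000
BDP in bytes = 100000 / 8 = 12500

12500


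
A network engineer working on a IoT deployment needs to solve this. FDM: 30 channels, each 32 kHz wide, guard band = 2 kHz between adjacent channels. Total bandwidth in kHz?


Given: 30 channels, 32 kHz each, guard = 2 kHz
Channel bandwidth = 30 * 32 = 960 kHz
Guard bands = 29 gaps * 2 kHz = 58 kHz
Total = 960 + 58 = 1018 kHz

1018


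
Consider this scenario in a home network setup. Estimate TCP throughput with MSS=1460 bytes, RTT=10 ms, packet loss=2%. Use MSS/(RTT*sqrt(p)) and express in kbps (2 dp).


Given: MSS = 1460 bytes, RTT = 10 ms, loss = 2%
RTT in seconds = 10 / 1000 = 0.01
Loss rate = 2% = 0.02
sqrt(loss) = sqrt(0.02) = 0.141421356237
Throughput (bytes/s) = 1460 / (0.01 * 0.141421356237) = 1032375.9005
Throughput (kbps) = 1032375.9005 * 8 / 1000 = 8259.007204 -> 8259.01 kbps (2 dp)

8259.01


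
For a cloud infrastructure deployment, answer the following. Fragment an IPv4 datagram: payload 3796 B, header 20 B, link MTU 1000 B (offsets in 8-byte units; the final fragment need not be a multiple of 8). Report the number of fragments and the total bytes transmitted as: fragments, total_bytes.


Max data per non-final fragment = floor((MTU - header)/8)*8 = floor((1000 - 20)/8)*8 = floor(980/8)*8 = 976 B
Final fragment needs no 8-byte alignment: it can carry up to MTU - header = 980 B
Non-final fragments needed = ceil((payload - 980) / 976) = ceil(2816/976) = ceil(2.8852) = 3
Number of fragments = 3 + 1 = 4
Fragment sizes (data): 3 * 976 B + 868 B (last, 868 <= 980 OK)
Total bytes sent = payload + n_frags * header = 3796 + 4*20 = 3796 + 80 = 3876 B

4, 3876


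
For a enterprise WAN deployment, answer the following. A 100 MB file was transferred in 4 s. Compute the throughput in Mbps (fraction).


Given: file = 100 MB, time = 4 s
File in Mb = 100 * 8 = 800 Mb
Throughput = 800 / 4 Mbps
Throughput = 200 Mbps

200


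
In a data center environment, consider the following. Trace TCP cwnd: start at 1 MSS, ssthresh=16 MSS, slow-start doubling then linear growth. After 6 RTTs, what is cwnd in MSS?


RTT 0: cwnd = 1 MSS (initial)
RTT 1: cwnd = 2 MSS (slow start, doubled)
RTT 2: cwnd = 4 MSS (slow start, doubled)
RTT 3: cwnd = 8 MSS (slow start, doubled)
RTT 4: cwnd = 16 MSS (slow start, doubled)
RTT 5: cwnd = 17 MSS (congestion avoidance, +1)
RTT 6: cwnd = 18 MSS (congestion avoidance, +1)

18


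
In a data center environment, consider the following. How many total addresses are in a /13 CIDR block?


Given: CIDR prefix /13
Host bits = 32 - 13 = 19
Total addresses = 2^19 = 524288

524288


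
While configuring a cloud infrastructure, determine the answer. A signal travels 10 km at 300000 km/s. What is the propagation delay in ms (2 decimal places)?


Given: distance = 10 km, speed = 300000 km/s
Delay = distance / speed = 10 / 300000 seconds
Delay in ms = 10 * 1000 / 300000
Delay = 0.0333 ms
Rounded to 2 dp = 0.03 ms

0.03


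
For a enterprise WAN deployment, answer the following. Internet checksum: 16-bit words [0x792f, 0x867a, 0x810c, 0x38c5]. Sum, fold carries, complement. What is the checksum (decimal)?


Given words: [0x792f, 0x867a, 0x810c, 0x38c5]
Step 1: Sum all words
Raw sum = 31023 + 34426 + 33036 + 14533 = 113018
Step 2: Fold carry: (47482 + 1) = 47483
One's complement = ~47483 & 0xFFFF = 18052

18052


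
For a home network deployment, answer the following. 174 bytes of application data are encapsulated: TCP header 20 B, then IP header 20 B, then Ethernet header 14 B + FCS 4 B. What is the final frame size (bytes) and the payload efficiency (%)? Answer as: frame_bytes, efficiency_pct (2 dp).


TCP segment = 174 + 20 = 194 B
IP packet = 194 + 20 = 214 B
Ethernet frame = 214 + 14 + 4 = 232 B
Efficiency = app / frame = 174 / 232 = 0.750000 = 75.0000% -> 75.00% (2 dp)

232, 75.00


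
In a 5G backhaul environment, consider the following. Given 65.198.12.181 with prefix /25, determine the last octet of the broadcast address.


Given: IP = 65.198.12.181, prefix = /25
Host bits = 32 - 25 = 7
Network last octet = 181 AND mask = 128
Host part size = 2^7 - 1 = 127
Broadcast last octet = 128 OR 127 = 255

255


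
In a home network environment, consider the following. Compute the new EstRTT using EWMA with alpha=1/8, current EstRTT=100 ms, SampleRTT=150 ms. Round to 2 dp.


Given: EstRTT = 100 ms, SampleRTT = 150 ms, alpha = 1/8
New EstRTT = (1 - alpha) * EstRTT + alpha * SampleRTT
(7/8) * 100 = 87.5
(1/8) * 150 = 18.75
New EstRTT = 87.5 + 18.75 = 106.25 ms -> 106.25 ms (2 dp)

106.25


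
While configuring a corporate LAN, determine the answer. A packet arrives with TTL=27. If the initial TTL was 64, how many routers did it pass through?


Given: initial TTL = 64, received TTL = 27
Hops = initial TTL - received TTL
Hops = 64 - 27 = 37

37


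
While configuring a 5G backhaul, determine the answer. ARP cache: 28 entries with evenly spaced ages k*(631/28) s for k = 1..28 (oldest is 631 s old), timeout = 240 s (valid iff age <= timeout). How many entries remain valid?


Ages are k * 631/28 s for k = 1..28 (spacing = 22.5357 s).
Entry k is valid iff k * 631/28 <= 240 iff k <= 28 * 240 / 631 = 10.6498
n_valid = floor(10.6498) = 10
(n_stale = 28 - 10 = 18)

10


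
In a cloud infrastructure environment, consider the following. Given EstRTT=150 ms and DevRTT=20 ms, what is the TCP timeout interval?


Given: EstRTT = 150 ms, DevRTT = 20 ms
Timeout = EstRTT + 4 * DevRTT
4 * DevRTT = 4 * 20 = 80
Timeout = 150 + 80 = 230 ms

230


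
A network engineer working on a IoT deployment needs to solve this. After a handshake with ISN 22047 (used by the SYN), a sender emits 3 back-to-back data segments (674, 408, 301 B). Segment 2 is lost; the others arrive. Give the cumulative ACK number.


SYN uses sequence number 22047; first data byte = ISN + 1 = 22048.
Segment 1: SEQ = 22048, len = 674 B, covers [22048, 22721]
Segment 2: SEQ = 22722, len = 408 B, covers [22722, 23129] [LOST]
Segment 3: SEQ = 23130, len = 301 B, covers [23130, 23430]
In-order data received: bytes [22048, 22721] (segments 1..1).
Segment 2 missing -> gap begins at byte 22722; later segments buffered out of order.
Cumulative ACK = next expected in-order byte = 22048 + 674 = 22722

22722


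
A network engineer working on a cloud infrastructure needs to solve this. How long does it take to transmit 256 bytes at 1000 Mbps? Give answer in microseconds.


Given: packet = 256 bytes, bandwidth = 1000 Mbps
Packet in bits = 256 * 8 = 2048 bits
Bandwidth = 1000 * 10^6 = 1000000000 bps
Time = 2048 / 1000000000 seconds
Time in us = 2048 * 10^6 / 1000000000 = 2.048

2.048


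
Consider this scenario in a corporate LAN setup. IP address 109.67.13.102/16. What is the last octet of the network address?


Given: IP = 109.67.13.102, prefix = /16
Subnet mask = 255.255.0.0
Last octet of IP: 102
Last octet of mask: 0
Network last octet = 102 AND 0 = 0

0


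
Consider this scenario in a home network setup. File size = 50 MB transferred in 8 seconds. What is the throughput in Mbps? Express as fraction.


Given: file = 50 MB, time = 8 s
File in Mb = 50 * 8 = 400 Mb
Throughput = 400 / 8 Mbps
Throughput = 50 Mbps

50


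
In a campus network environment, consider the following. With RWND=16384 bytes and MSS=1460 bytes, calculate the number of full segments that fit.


Given: RWND = 16384 bytes, MSS = 1460 bytes
Full segments = floor(RWND / MSS)
Full segments = floor(16384 / 1460)
Full segments = floor(11.2219) = 11

11


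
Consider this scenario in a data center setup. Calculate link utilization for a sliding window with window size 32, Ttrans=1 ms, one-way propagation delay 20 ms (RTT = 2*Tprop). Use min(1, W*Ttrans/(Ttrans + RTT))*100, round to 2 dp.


Given: W = 32, Ttrans = 1 ms, RTT = 40 ms (= 2 * Tprop, Tprop = 20 ms)
Cycle time = Ttrans + RTT = 1 + 40 = 41 ms (first packet sent until its ACK returns)
W * Ttrans = 32 * 1 = 32 ms of sending per cycle
W * Ttrans / (Ttrans + RTT) = 32 / 41 = 0.780488
U = min(1, 0.780488) = 0.780488
U% = 78.05%

78.05


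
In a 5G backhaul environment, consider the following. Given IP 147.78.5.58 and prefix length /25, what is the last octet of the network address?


Given: IP = 147.78.5.58, prefix = /25
Subnet mask = 255.255.255.128
Last octet of IP: 58
Last octet of mask: 128
Network last octet = 58 AND 128 = 0

0


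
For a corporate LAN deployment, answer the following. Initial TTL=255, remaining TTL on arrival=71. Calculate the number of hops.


Given: initial TTL = 255, received TTL = 71
Hops = initial TTL - received TTL
Hops = 255 - 71 = 184

184


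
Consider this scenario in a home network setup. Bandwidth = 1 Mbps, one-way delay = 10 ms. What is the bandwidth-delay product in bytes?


Given: bandwidth = 1 Mbps, delay = 10 ms
BDP in bits = 1 * 10^6 * 10 / 1000
BDP in bits = 10000
BDP in bytes = 10000 / 8 = 1250

1250


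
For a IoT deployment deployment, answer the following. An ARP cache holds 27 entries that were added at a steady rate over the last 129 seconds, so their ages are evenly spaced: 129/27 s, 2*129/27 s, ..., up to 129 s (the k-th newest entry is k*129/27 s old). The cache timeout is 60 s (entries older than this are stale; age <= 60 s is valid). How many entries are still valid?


Ages are k * 129/27 s for k = 1..27 (spacing = 4.7778 s).
Entry k is valid iff k * 129/27 <= 60 iff k <= 27 * 60 / 129 = 12.5581
n_valid = floor(12.5581) = 12
(n_stale = 27 - 12 = 15)

12


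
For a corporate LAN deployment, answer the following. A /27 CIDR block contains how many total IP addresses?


Given: CIDR prefix /27
Host bits = 32 - 27 = 5
Total addresses = 2^5 = 32

32


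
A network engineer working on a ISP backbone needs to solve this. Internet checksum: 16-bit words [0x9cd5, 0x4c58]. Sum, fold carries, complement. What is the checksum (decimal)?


Given words: [0x9cd5, 0x4c58]
Step 1: Sum all words
Raw sum = 40149 + 19544 = 59693
One's complement = ~59693 & 0xFFFF = 5842

5842


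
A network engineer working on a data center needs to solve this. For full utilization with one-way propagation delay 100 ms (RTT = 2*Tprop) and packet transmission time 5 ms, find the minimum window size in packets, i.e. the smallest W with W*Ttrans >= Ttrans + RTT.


Given: Ttrans = 5 ms, RTT = 200 ms (= 2 * Tprop, Tprop = 100 ms)
Time until first ACK returns = Ttrans + RTT = 5 + 200 = 205 ms
Need W * Ttrans >= Ttrans + RTT  ->  W >= (Ttrans + RTT) / Ttrans
(Ttrans + RTT) / Ttrans = 205 / 5 = 41
W_min = ceil(41) = 41

41


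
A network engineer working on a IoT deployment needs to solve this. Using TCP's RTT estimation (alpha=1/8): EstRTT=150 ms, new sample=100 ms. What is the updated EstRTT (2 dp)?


Given: EstRTT = 150 ms, SampleRTT = 100 ms, alpha = 1/8
New EstRTT = (1 - alpha) * EstRTT + alpha * SampleRTT
(7/8) * 150 = 131.25
(1/8) * 100 = 12.5
New EstRTT = 131.25 + 12.5 = 143.75 ms -> 143.75 ms (2 dp)

143.75


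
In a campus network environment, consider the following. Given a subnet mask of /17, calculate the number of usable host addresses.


Given: subnet mask /17
Host bits = 32 - 17 = 15
Total addresses = 2^15 = 32768
Usable hosts = 32768 - 2 (network + broadcast) = 32766

32766


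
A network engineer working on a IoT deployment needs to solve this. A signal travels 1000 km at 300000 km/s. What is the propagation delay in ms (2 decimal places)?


Given: distance = 1000 km, speed = 300000 km/s
Delay = distance / speed = 1000 / 300000 seconds
Delay in ms = 1000 * 1000 / 300000
Delay = 3.3333 ms
Rounded to 2 dp = 3.33 ms

3.33


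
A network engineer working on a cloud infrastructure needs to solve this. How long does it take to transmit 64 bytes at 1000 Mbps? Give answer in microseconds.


Given: packet = 64 bytes, bandwidth = 1000 Mbps
Packet in bits = 64 * 8 = 512 bits
Bandwidth = 1000 * 10^6 = 1000000000 bps
Time = 512 / 1000000000 seconds
Time in us = 512 * 10^6 / 1000000000 = 0.512

0.512


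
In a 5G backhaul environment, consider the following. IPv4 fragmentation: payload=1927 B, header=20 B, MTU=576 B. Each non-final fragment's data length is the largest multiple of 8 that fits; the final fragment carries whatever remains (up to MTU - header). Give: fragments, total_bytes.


Max data per non-final fragment = floor((MTU - header)/8)*8 = floor((576 - 20)/8)*8 = floor(556/8)*8 = 552 B
Final fragment needs no 8-byte alignment: it can carry up to MTU - header = 556 B
Non-final fragments needed = ceil((payload - 556) / 552) = ceil(1371/552) = ceil(2.4837) = 3
Number of fragments = 3 + 1 = 4
Fragment sizes (data): 3 * 552 B + 271 B (last, 271 <= 556 OK)
Total bytes sent = payload + n_frags * header = 1927 + 4*20 = 1927 + 80 = 2007 B

4, 2007


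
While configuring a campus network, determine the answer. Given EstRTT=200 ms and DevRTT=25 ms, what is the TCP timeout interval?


Given: EstRTT = 200 ms, DevRTT = 25 ms
Timeout = EstRTT + 4 * DevRTT
4 * DevRTT = 4 * 25 = 100
Timeout = 200 + 100 = 300 ms

300


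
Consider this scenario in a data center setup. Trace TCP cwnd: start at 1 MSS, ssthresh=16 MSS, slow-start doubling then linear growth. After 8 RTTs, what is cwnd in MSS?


RTT 0: cwnd = 1 MSS (initial)
RTT 1: cwnd = 2 MSS (slow start, doubled)
RTT 2: cwnd = 4 MSS (slow start, doubled)
RTT 3: cwnd = 8 MSS (slow start, doubled)
RTT 4: cwnd = 16 MSS (slow start, doubled)
RTT 5: cwnd = 17 MSS (congestion avoidance, +1)
RTT 6: cwnd = 18 MSS (congestion avoidance, +1)
RTT 7: cwnd = 19 MSS (congestion avoidance, +1)
RTT 8: cwnd = 20 MSS (congestion avoidance, +1)

20


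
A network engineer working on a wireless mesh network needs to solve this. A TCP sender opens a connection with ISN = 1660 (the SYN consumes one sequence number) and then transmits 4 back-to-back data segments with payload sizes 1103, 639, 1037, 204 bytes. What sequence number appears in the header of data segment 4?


The SYN occupies sequence number ISN = 1660, so the first data byte is ISN + 1 = 1661.
SEQ of data segment i = (ISN + 1) + sum of payload sizes of segments 1..i-1.
Segment 1: SEQ = 1661, payload = 1103 bytes
Segment 2: SEQ = 2764, payload = 639 bytes
Segment 3: SEQ = 3403, payload = 1037 bytes
Segment 4: SEQ = 4440, payload = 204 bytes
SEQ of segment 4 = 1661 + 1103 + 639 + 1037 = 4440

4440


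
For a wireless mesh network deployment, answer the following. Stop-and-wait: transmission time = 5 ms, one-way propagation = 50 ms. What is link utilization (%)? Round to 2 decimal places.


Given: Ttrans = 5 ms, Tprop = 50 ms
RTT = 2 * Tprop = 2 * 50 = 100 ms
U = Ttrans / (Ttrans + RTT)
U = 5 / (5 + 100)
U = 5 / 105 = 0.047619
U% = 4.76%

4.76


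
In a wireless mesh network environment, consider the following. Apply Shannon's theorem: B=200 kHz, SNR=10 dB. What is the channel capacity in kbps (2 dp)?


Given: B = 200 kHz, SNR = 10 dB
SNR linear = 10^(10/10) = 10
1 + SNR = 11
log2(11) = 3.4594316186
C = 200 * 1000 * 3.4594316186 = 691886.3237 bps
C = 691.886324 kbps -> 691.89 kbps (2 dp)

691.89


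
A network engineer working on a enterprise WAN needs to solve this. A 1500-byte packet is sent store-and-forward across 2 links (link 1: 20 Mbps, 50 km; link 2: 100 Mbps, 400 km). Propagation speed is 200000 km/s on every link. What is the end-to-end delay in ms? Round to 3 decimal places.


Packet = 1500 bytes = 12000 bits. Store-and-forward: sum (t_trans + t_prop) per link.
Link 1: t_trans = 12000/(20*10^6) s = 0.6000 ms; t_prop = 50/200000 s = 0.2500 ms; subtotal = 0.8500 ms
Link 2: t_trans = 12000/(100*10^6) s = 0.1200 ms; t_prop = 400/200000 s = 2.0000 ms; subtotal = 2.1200 ms
End-to-end = 0.8500 + 2.1200 = 2.9700 ms -> 2.970 ms (3 dp)

2.970


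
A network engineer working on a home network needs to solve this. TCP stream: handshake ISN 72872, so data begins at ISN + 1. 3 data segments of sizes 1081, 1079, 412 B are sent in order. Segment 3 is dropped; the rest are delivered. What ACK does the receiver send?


SYN uses sequence number 72872; first data byte = ISN + 1 = 72873.
Segment 1: SEQ = 72873, len = 1081 B, covers [72873, 73953]
Segment 2: SEQ = 73954, len = 1079 B, covers [73954, 75032]
Segment 3: SEQ = 75033, len = 412 B, covers [75033, 75444] [LOST]
In-order data received: bytes [72873, 75032] (segments 1..2).
Segment 3 missing -> gap begins at byte 75033.
Cumulative ACK = next expected in-order byte = 72873 + 1081 + 1079 = 75033

75033


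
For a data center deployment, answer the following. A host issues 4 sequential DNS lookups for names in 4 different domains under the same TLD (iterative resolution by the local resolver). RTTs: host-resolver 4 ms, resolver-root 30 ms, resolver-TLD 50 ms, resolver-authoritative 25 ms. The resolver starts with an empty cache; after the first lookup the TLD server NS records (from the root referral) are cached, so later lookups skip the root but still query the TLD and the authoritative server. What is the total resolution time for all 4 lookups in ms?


Lookup 1 (cold cache): local + root + TLD + auth = 4 + 30 + 50 + 25 = 109 ms
Lookups 2..4 (TLD NS cached -> skip root; new domain -> still ask TLD and auth): local + TLD + auth = 4 + 50 + 25 = 79 ms each
Remaining 3 lookups: 3 * 79 = 237 ms
Total = 109 + 237 = 346 ms

346


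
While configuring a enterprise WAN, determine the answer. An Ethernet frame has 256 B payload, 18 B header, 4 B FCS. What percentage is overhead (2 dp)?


Given: payload = 256 B, header = 18 B, trailer = 4 B
Overhead bytes = header + trailer = 18 + 4 = 22
Total frame = payload + overhead = 256 + 22 = 278
Overhead % = 22 / 278 * 100 = 7.9137% -> 7.91% (2 dp)

7.91


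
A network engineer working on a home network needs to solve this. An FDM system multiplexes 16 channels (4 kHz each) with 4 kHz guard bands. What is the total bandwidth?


Given: 16 channels, 4 kHz each, guard = 4 kHz
Channel bandwidth = 16 * 4 = 64 kHz
Guard bands = 15 gaps * 4 kHz = 60 kHz
Total = 64 + 60 = 124 kHz

124


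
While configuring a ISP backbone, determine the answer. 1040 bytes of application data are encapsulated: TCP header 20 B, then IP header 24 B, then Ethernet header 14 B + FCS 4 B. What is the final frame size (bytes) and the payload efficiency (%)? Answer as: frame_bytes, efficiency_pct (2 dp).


TCP segment = 1040 + 20 = 1060 B
IP packet = 1060 + 24 = 1084 B
Ethernet frame = 1084 + 14 + 4 = 1102 B
Efficiency = app / frame = 1040 / 1102 = 0.943739 = 94.3739% -> 94.37% (2 dp)

1102, 94.37


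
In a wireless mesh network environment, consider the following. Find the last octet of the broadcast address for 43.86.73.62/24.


Given: IP = 43.86.73.62, prefix = /24
Host bits = 32 - 24 = 8
Network last octet = 62 AND mask = 0
Host part size = 2^8 - 1 = 255
Broadcast last octet = 0 OR 255 = 255

255


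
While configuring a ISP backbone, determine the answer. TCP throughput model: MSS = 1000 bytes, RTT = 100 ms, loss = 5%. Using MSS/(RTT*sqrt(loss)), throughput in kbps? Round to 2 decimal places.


Given: MSS = 1000 bytes, RTT = 100 ms, loss = 5%
RTT in seconds = 100 / 1000 = 0.1
Loss rate = 5% = 0.05
sqrt(loss) = sqrt(0.05) = 0.223606797750
Throughput (bytes/s) = 1000 / (0.1 * 0.223606797750) = 44721.3595
Throughput (kbps) = 44721.3595 * 8 / 1000 = 357.770876 -> 357.77 kbps (2 dp)

357.77


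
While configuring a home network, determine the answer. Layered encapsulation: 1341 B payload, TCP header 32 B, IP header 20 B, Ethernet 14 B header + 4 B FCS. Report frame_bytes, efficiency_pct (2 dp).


TCP segment = 1341 + 32 = 1373 B
IP packet = 1373 + 20 = 1393 B
Ethernet frame = 1393 + 14 + 4 = 1411 B
Efficiency = app / frame = 1341 / 1411 = 0.950390 = 95.0390% -> 95.04% (2 dp)

1411, 95.04


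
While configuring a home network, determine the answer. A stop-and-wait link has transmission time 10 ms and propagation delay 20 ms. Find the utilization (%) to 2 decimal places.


Given: Ttrans = 10 ms, Tprop = 20 ms
RTT = 2 * Tprop = 2 * 20 = 40 ms
U = Ttrans / (Ttrans + RTT)
U = 10 / (10 + 40)
U = 10 / 50 = 0.2
U% = 20.00%

20.00


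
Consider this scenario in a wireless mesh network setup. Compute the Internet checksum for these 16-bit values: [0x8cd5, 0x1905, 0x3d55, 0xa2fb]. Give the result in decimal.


Given words: [0x8cd5, 0x1905, 0x3d55, 0xa2fb]
Step 1: Sum all words
Raw sum = 36053 + 6405 + 15701 + 41723 = 99882
Step 2: Fold carry: (34346 + 1) = 34347
One's complement = ~34347 & 0xFFFF = 31188

31188


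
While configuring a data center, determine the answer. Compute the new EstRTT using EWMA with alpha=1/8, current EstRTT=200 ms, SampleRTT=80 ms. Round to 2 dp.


Given: EstRTT = 200 ms, SampleRTT = 80 ms, alpha = 1/8
New EstRTT = (1 - alpha) * EstRTT + alpha * SampleRTT
(7/8) * 200 = 175
(1/8) * 80 = 10
New EstRTT = 175 + 10 = 185 ms -> 185.00 ms (2 dp)

185.00


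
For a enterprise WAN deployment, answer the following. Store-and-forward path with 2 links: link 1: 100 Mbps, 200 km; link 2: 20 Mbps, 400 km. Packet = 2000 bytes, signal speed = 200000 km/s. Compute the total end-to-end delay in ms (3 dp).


Packet = 2000 bytes = 16000 bits. Store-and-forward: sum (t_trans + t_prop) per link.
Link 1: t_trans = 16000/(100*10^6) s = 0.1600 ms; t_prop = 200/200000 s = 1.0000 ms; subtotal = 1.1600 ms
Link 2: t_trans = 16000/(20*10^6) s = 0.8000 ms; t_prop = 400/200000 s = 2.0000 ms; subtotal = 2.8000 ms
End-to-end = 1.1600 + 2.8000 = 3.9600 ms -> 3.960 ms (3 dp)

3.960


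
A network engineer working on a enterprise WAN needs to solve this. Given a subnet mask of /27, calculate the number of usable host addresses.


Given: subnet mask /27
Host bits = 32 - 27 = 5
Total addresses = 2^5 = 32
Usable hosts = 32 - 2 (network + broadcast) = 30

30


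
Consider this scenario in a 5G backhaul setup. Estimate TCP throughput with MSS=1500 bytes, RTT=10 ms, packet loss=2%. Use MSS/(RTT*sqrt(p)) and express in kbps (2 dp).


Given: MSS = 1500 bytes, RTT = 10 ms, loss = 2%
RTT in seconds = 10 / 1000 = 0.01
Loss rate = 2% = 0.02
sqrt(loss) = sqrt(0.02) = 0.141421356237
Throughput (bytes/s) = 1500 / (0.01 * 0.141421356237) = 1060660.1718
Throughput (kbps) = 1060660.1718 * 8 / 1000 = 8485.281374 -> 8485.28 kbps (2 dp)

8485.28


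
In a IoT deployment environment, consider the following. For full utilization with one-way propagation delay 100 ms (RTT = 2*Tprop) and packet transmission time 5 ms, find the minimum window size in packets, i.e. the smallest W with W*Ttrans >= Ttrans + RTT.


Given: Ttrans = 5 ms, RTT = 200 ms (= 2 * Tprop, Tprop = 100 ms)
Time until first ACK returns = Ttrans + RTT = 5 + 200 = 205 ms
Need W * Ttrans >= Ttrans + RTT  ->  W >= (Ttrans + RTT) / Ttrans
(Ttrans + RTT) / Ttrans = 205 / 5 = 41
W_min = ceil(41) = 41

41
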